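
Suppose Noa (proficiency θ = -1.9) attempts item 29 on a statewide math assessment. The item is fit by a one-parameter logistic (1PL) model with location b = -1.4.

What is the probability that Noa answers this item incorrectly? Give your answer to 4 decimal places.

P(θ) = 1 / (1 + exp(−(θ − b)))
Exponent: (-1.9 − (-1.4)) = -0.5000
1/(1 + e^{0.5000}) = 0.3775
P = 0.3775
P(incorrect) = 1 − 0.3775 = 0.6225

0.6225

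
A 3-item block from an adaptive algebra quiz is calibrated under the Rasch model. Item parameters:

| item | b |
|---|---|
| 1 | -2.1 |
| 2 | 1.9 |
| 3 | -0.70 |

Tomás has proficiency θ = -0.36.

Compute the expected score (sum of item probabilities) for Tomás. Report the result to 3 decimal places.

P(θ) = 1 / (1 + exp(−(θ − b)))
P_1 = 1/(1+e^{-1.7400}) = 0.8507
P_2 = 1/(1+e^{2.2600}) = 0.0945
P_3 = 1/(1+e^{-0.3400}) = 0.5842
E[score] = 0.8507 + 0.0945 + 0.5842 = 1.5294

1.529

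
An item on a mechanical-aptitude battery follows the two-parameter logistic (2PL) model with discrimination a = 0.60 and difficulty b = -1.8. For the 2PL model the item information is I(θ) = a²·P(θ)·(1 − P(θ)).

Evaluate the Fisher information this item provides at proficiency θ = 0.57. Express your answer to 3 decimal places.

P = 1/(1+e^{-1.4220}) = 0.8057
P(1−P) = 0.8057 × 0.1943 = 0.1566
I = a² × P(1−P) = 0.60² × 0.1566 = 0.05637

0.056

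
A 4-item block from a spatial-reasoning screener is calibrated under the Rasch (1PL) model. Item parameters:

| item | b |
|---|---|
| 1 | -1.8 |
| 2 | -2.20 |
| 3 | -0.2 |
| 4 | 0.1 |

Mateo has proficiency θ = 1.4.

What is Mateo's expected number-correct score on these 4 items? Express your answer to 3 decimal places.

3.552

P(θ) = 1 / (1 + exp(−(θ − b)))
P_1 = 1/(1+e^{-3.2000}) = 0.9608
P_2 = 1/(1+e^{-3.6000}) = 0.9734
P_3 = 1/(1+e^{-1.6000}) = 0.8320
P_4 = 1/(1+e^{-1.3000}) = 0.7858
E[score] = 0.9608 + 0.9734 + 0.8320 + 0.7858 = 3.5521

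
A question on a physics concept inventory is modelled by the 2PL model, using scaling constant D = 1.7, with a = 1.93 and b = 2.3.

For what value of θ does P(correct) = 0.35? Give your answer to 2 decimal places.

2.11

P(θ) = 1 / (1 + exp(−D·a(θ − b)))
logit = ln(0.3500/0.6500) = -0.6190
θ = b + logit/(1.7·a) = 2.3 + (-0.6190)/3.2810 = 2.1113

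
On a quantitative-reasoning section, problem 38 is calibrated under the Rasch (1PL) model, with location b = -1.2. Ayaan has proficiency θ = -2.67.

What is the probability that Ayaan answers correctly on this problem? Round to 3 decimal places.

P(θ) = 1 / (1 + exp(−(θ − b)))
Exponent: (-2.67 − (-1.2)) = -1.4700
1/(1 + e^{1.4700}) = 0.1869
P = 0.1869

0.187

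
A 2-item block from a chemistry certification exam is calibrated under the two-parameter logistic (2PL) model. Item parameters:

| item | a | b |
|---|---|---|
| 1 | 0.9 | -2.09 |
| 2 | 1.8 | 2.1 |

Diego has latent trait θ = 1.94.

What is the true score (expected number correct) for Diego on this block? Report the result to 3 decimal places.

P(θ) = 1 / (1 + exp(−a(θ − b)))
P_1 = 1/(1+e^{-3.6270}) = 0.9741
P_2 = 1/(1+e^{0.2880}) = 0.4285
E[score] = 0.9741 + 0.4285 = 1.4026

1.403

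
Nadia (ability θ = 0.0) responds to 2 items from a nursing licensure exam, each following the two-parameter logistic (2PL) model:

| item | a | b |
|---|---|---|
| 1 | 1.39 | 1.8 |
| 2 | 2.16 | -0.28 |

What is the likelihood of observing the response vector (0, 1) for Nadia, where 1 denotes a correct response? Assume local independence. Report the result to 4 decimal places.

P(θ) = 1 / (1 + exp(−a(θ − b)))
P_1 = 1/(1+e^{2.5020}) = 0.0757
P_2 = 1/(1+e^{-0.6048}) = 0.6468
L = (1−P_1) × P_2 = 0.9243 × 0.6468 = 0.59778

0.5978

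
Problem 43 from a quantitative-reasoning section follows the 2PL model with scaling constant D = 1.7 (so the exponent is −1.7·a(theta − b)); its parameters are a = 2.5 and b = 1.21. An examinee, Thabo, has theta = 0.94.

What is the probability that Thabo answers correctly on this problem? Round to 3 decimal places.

0.241

P(theta) = 1 / (1 + exp(−D·a(theta − b)))
Exponent: 1.7 × 2.5 × (0.94 − 1.21) = -1.1475
1/(1 + e^{1.1475}) = 0.2409
P = 0.2409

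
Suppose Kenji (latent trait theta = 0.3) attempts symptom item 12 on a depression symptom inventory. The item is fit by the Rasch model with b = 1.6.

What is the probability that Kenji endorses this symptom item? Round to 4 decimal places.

P(theta) = 1 / (1 + exp(−(theta − b)))
Exponent: (0.3 − 1.6) = -1.3000
1/(1 + e^{1.3000}) = 0.2142
P = 0.2142

0.2142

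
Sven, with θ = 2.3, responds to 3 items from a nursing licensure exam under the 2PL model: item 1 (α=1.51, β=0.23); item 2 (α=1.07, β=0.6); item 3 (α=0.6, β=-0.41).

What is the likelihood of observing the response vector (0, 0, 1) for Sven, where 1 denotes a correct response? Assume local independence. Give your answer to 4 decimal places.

0.0049

P(θ) = 1 / (1 + exp(−α(θ − β)))
P_1 = 1/(1+e^{-3.1257}) = 0.9579
P_2 = 1/(1+e^{-1.8190}) = 0.8604
P_3 = 1/(1+e^{-1.6260}) = 0.8356
L = (1−P_1) × (1−P_2) × P_3 = 0.0421 × 0.1396 × 0.8356 = 0.00490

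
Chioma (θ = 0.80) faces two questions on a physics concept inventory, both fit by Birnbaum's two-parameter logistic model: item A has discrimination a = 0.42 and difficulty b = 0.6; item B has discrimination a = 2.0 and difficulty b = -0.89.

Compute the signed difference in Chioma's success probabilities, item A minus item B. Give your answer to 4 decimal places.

-0.4461

P(θ) = 1 / (1 + exp(−a(θ − b)))
P_A = 0.5210
P_B = 0.9671
P_A − P_B = -0.4461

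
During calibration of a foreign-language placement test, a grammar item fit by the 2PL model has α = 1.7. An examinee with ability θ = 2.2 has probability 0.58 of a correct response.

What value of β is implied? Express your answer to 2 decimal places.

2.01

P(θ) = 1 / (1 + exp(−α(θ − β)))
logit(0.58) = ln(0.58/0.42) = 0.3228
β = θ − logit/(α) = 2.2 − 0.3228/1.7000 = 2.0101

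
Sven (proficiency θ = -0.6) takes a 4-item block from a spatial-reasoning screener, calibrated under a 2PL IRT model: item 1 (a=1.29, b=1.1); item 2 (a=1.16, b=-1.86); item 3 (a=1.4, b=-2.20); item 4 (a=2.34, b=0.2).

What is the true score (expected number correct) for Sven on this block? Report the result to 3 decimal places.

1.949

P(θ) = 1 / (1 + exp(−a(θ − b)))
P_1 = 1/(1+e^{2.1930}) = 0.1004
P_2 = 1/(1+e^{-1.4616}) = 0.8118
P_3 = 1/(1+e^{-2.2400}) = 0.9038
P_4 = 1/(1+e^{1.8720}) = 0.1333
E[score] = 0.1004 + 0.8118 + 0.9038 + 0.1333 = 1.9493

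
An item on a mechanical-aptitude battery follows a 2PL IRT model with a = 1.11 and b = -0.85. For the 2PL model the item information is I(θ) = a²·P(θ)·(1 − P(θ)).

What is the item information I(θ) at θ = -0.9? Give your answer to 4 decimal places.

0.3078

P = 1/(1+e^{0.0555}) = 0.4861
P(1−P) = 0.4861 × 0.5139 = 0.2498
I = a² × P(1−P) = 1.11² × 0.2498 = 0.30779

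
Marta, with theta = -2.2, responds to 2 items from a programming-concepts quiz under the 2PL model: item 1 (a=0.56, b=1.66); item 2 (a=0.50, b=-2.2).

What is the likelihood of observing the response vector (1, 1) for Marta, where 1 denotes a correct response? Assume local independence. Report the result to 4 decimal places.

0.0516

P(theta) = 1 / (1 + exp(−a(theta − b)))
P_1 = 1/(1+e^{2.1616}) = 0.1033
P_2 = 1/(1+e^{0.0000}) = 0.5000
L = P_1 × P_2 = 0.1033 × 0.5000 = 0.05163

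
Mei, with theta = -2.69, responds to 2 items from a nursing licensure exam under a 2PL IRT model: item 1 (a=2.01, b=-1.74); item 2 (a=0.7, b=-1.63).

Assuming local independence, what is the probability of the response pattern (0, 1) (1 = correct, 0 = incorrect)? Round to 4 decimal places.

0.2809

P(theta) = 1 / (1 + exp(−a(theta − b)))
P_1 = 1/(1+e^{1.9095}) = 0.1290
P_2 = 1/(1+e^{0.7420}) = 0.3226
L = (1−P_1) × P_2 = 0.8710 × 0.3226 = 0.28094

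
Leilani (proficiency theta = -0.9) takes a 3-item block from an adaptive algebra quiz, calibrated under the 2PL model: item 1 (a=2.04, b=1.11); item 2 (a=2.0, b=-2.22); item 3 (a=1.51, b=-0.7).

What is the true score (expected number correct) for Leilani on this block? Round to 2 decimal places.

P(theta) = 1 / (1 + exp(−a(theta − b)))
P_1 = 1/(1+e^{4.1004}) = 0.0163
P_2 = 1/(1+e^{-2.6400}) = 0.9334
P_3 = 1/(1+e^{0.3020}) = 0.4251
E[score] = 0.0163 + 0.9334 + 0.4251 = 1.3748

1.37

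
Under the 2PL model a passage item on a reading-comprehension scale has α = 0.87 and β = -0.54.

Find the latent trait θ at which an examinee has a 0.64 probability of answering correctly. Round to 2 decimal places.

P(θ) = 1 / (1 + exp(−α(θ − β)))
logit = ln(0.6400/0.3600) = 0.5754
θ = β + logit/(α) = -0.54 + 0.5754/0.8700 = 0.1213

0.12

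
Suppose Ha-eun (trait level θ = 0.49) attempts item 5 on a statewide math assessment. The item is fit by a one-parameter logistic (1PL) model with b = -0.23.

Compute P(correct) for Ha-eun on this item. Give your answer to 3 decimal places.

P(θ) = 1 / (1 + exp(−(θ − b)))
Exponent: (0.49 − (-0.23)) = 0.7200
1/(1 + e^{-0.7200}) = 0.6726
P = 0.6726

0.673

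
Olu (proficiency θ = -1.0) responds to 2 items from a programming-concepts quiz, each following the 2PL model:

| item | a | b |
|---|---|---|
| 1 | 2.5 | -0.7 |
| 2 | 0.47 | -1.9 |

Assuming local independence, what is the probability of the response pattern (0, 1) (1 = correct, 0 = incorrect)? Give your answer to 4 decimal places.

0.4104

P(θ) = 1 / (1 + exp(−a(θ − b)))
P_1 = 1/(1+e^{0.7500}) = 0.3208
P_2 = 1/(1+e^{-0.4230}) = 0.6042
L = (1−P_1) × P_2 = 0.6792 × 0.6042 = 0.41036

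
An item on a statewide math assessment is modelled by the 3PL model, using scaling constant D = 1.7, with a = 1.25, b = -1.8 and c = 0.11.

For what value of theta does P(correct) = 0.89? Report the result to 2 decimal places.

-0.88

P(theta) = c + (1 − c) · 1 / (1 + exp(−D·a(theta − b)))
Remove guessing floor: (0.89 − 0.11)/(1 − 0.11) = 0.8764
logit = ln(0.8764/0.1236) = 1.9588
theta = b + logit/(1.7·a) = -1.8 + 1.9588/2.1250 = -0.8782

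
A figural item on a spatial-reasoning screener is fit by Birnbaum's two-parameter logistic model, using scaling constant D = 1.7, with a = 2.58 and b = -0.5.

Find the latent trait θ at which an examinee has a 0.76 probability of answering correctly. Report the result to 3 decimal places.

-0.237

P(θ) = 1 / (1 + exp(−D·a(θ − b)))
logit = ln(0.7600/0.2400) = 1.1527
θ = b + logit/(1.7·a) = -0.5 + 1.1527/4.3860 = -0.2372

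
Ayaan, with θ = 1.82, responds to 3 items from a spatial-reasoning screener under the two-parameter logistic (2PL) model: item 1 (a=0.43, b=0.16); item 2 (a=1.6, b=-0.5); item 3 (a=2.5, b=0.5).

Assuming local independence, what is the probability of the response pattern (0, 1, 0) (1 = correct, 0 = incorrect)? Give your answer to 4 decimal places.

0.0114

P(θ) = 1 / (1 + exp(−a(θ − b)))
P_1 = 1/(1+e^{-0.7138}) = 0.6712
P_2 = 1/(1+e^{-3.7120}) = 0.9762
P_3 = 1/(1+e^{-3.3000}) = 0.9644
L = (1−P_1) × P_2 × (1−P_3) = 0.3288 × 0.9762 × 0.0356 = 0.01142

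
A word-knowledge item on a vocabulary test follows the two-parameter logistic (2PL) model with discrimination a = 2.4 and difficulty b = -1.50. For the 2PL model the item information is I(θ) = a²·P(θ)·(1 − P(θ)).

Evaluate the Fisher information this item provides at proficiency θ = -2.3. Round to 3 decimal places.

0.642

P = 1/(1+e^{1.9200}) = 0.1279
P(1−P) = 0.1279 × 0.8721 = 0.1115
I = a² × P(1−P) = 2.4² × 0.1115 = 0.64231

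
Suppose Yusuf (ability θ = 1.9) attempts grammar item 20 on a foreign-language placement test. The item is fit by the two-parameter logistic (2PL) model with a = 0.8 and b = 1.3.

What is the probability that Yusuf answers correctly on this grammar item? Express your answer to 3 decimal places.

P(θ) = 1 / (1 + exp(−a(θ − b)))
Exponent: 0.8 × (1.9 − 1.3) = 0.4800
1/(1 + e^{-0.4800}) = 0.6177

0.618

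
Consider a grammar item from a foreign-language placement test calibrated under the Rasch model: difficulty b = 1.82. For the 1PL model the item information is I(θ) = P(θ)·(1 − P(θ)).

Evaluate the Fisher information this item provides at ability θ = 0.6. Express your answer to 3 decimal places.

P = 1/(1+e^{1.2200}) = 0.2279
P(1−P) = 0.2279 × 0.7721 = 0.1760
I = P(1−P) = 0.17598

0.176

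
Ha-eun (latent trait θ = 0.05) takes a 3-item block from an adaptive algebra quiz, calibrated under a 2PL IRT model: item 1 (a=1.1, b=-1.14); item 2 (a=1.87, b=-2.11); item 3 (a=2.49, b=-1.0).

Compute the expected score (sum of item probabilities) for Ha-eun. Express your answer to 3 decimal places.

P(θ) = 1 / (1 + exp(−a(θ − b)))
P_1 = 1/(1+e^{-1.3090}) = 0.7873
P_2 = 1/(1+e^{-4.0392}) = 0.9827
P_3 = 1/(1+e^{-2.6145}) = 0.9318
E[score] = 0.7873 + 0.9827 + 0.9318 = 2.7018

2.702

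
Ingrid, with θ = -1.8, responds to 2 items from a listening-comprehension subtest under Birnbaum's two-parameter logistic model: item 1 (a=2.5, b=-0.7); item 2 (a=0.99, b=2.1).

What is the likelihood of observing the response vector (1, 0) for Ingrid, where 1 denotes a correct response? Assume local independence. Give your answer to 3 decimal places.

P(θ) = 1 / (1 + exp(−a(θ − b)))
P_1 = 1/(1+e^{2.7500}) = 0.0601
P_2 = 1/(1+e^{3.8610}) = 0.0206
L = P_1 × (1−P_2) = 0.0601 × 0.9794 = 0.05885

0.059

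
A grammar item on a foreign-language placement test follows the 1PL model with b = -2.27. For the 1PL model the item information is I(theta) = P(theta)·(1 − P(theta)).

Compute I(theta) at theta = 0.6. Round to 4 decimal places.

P = 1/(1+e^{-2.8700}) = 0.9463
P(1−P) = 0.9463 × 0.0537 = 0.0508
I = P(1−P) = 0.05078

0.0508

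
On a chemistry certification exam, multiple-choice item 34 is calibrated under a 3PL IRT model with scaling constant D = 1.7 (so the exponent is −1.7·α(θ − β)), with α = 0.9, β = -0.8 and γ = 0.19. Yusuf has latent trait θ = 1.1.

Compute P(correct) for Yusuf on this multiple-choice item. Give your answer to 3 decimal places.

P(θ) = γ + (1 − γ) · 1 / (1 + exp(−D·α(θ − β)))
Exponent: 1.7 × 0.9 × (1.1 − (-0.8)) = 2.9070
1/(1 + e^{-2.9070}) = 0.9482
P = 0.19 + 0.81 × 0.9482 = 0.9580

0.958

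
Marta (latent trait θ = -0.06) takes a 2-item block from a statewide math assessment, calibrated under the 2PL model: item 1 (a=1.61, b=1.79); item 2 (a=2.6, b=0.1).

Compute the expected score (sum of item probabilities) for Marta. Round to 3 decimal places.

P(θ) = 1 / (1 + exp(−a(θ − b)))
P_1 = 1/(1+e^{2.9785}) = 0.0484
P_2 = 1/(1+e^{0.4160}) = 0.3975
E[score] = 0.0484 + 0.3975 = 0.4459

0.446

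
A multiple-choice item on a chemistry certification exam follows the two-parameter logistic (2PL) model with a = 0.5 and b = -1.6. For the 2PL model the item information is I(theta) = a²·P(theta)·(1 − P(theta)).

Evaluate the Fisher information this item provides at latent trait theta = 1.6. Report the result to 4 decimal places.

P = 1/(1+e^{-1.6000}) = 0.8320
P(1−P) = 0.8320 × 0.1680 = 0.1398
I = a² × P(1−P) = 0.5² × 0.1398 = 0.03494

0.0349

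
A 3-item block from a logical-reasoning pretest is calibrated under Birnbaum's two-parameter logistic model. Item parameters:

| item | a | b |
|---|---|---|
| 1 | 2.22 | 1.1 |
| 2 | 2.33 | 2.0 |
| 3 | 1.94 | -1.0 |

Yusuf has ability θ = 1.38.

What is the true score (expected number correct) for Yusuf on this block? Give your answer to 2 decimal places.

1.83

P(θ) = 1 / (1 + exp(−a(θ − b)))
P_1 = 1/(1+e^{-0.6216}) = 0.6506
P_2 = 1/(1+e^{1.4446}) = 0.1908
P_3 = 1/(1+e^{-4.6172}) = 0.9902
E[score] = 0.6506 + 0.1908 + 0.9902 = 1.8316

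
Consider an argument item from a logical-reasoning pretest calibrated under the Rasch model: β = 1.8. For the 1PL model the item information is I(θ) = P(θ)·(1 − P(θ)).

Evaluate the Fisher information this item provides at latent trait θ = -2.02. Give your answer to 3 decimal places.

P = 1/(1+e^{3.8200}) = 0.0215
P(1−P) = 0.0215 × 0.9785 = 0.0210
I = P(1−P) = 0.02100

0.021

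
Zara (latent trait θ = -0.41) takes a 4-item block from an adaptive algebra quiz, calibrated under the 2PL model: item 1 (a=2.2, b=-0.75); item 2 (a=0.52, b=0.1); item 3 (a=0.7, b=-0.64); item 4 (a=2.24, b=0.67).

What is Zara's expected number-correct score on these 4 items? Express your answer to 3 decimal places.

P(θ) = 1 / (1 + exp(−a(θ − b)))
P_1 = 1/(1+e^{-0.7480}) = 0.6787
P_2 = 1/(1+e^{0.2652}) = 0.4341
P_3 = 1/(1+e^{-0.1610}) = 0.5402
P_4 = 1/(1+e^{2.4192}) = 0.0817
E[score] = 0.6787 + 0.4341 + 0.5402 + 0.0817 = 1.7347

1.735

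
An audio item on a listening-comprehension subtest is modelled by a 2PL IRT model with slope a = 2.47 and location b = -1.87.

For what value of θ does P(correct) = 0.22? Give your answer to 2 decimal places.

P(θ) = 1 / (1 + exp(−a(θ − b)))
logit = ln(0.2200/0.7800) = -1.2657
θ = b + logit/(a) = -1.87 + (-1.2657)/2.4700 = -2.3824

-2.38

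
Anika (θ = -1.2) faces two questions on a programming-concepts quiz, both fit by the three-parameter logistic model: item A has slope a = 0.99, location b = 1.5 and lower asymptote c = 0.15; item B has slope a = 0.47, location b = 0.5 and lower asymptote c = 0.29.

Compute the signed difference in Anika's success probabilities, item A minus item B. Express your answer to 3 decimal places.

-0.305

P(θ) = c + (1 − c) · 1 / (1 + exp(−a(θ − b)))
P_A = 0.2049
P_B = 0.5103
P_A − P_B = -0.3054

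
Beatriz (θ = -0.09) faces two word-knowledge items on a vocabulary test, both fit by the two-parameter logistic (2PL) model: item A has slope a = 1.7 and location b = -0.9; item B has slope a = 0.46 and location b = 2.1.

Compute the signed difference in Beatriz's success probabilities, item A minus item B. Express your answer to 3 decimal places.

0.531

P(θ) = 1 / (1 + exp(−a(θ − b)))
P_A = 0.7985
P_B = 0.2675
P_A − P_B = 0.5310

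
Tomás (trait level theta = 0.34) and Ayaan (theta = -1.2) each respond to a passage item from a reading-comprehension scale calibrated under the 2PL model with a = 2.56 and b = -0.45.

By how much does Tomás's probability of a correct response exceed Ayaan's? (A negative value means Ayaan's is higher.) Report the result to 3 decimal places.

P(theta) = 1 / (1 + exp(−a(theta − b)))
P(Tomás) = 0.8831  [exponent 2.0224]
P(Ayaan) = 0.1279  [exponent -1.9200]
Difference = 0.8831 − 0.1279 = 0.7553

0.755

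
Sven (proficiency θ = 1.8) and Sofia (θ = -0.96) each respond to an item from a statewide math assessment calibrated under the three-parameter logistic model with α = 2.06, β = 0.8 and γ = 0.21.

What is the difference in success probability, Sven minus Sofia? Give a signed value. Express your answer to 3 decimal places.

0.680

P(θ) = γ + (1 − γ) · 1 / (1 + exp(−α(θ − β)))
P(Sven) = 0.9107  [exponent 2.0600]
P(Sofia) = 0.2305  [exponent -3.6256]
Difference = 0.9107 − 0.2305 = 0.6802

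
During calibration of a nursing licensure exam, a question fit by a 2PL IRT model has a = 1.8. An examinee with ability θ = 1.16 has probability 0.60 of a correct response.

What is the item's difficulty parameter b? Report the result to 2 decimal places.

P(θ) = 1 / (1 + exp(−a(θ − b)))
logit(0.60) = ln(0.60/0.40) = 0.4055
b = θ − logit/(a) = 1.16 − 0.4055/1.8000 = 0.9347

0.93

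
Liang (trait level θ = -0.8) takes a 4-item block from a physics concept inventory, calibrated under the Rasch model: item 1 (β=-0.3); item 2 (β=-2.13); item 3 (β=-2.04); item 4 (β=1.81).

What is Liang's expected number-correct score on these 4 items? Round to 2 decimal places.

2.01

P(θ) = 1 / (1 + exp(−(θ − β)))
P_1 = 1/(1+e^{0.5000}) = 0.3775
P_2 = 1/(1+e^{-1.3300}) = 0.7908
P_3 = 1/(1+e^{-1.2400}) = 0.7756
P_4 = 1/(1+e^{2.6100}) = 0.0685
E[score] = 0.3775 + 0.7908 + 0.7756 + 0.0685 = 2.0124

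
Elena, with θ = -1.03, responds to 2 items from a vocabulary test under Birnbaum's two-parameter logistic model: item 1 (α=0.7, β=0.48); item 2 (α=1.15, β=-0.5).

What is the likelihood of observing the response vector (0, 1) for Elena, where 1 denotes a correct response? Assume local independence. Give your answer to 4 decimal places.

P(θ) = 1 / (1 + exp(−α(θ − β)))
P_1 = 1/(1+e^{1.0570}) = 0.2579
P_2 = 1/(1+e^{0.6095}) = 0.3522
L = (1−P_1) × P_2 = 0.7421 × 0.3522 = 0.26135

0.2614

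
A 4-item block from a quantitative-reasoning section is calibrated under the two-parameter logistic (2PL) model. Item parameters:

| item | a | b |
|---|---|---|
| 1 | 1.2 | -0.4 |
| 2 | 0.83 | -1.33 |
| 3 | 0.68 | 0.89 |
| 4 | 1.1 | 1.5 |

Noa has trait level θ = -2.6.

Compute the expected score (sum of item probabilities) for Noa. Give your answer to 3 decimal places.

0.421

P(θ) = 1 / (1 + exp(−a(θ − b)))
P_1 = 1/(1+e^{2.6400}) = 0.0666
P_2 = 1/(1+e^{1.0541}) = 0.2584
P_3 = 1/(1+e^{2.3732}) = 0.0852
P_4 = 1/(1+e^{4.5100}) = 0.0109
E[score] = 0.0666 + 0.2584 + 0.0852 + 0.0109 = 0.4212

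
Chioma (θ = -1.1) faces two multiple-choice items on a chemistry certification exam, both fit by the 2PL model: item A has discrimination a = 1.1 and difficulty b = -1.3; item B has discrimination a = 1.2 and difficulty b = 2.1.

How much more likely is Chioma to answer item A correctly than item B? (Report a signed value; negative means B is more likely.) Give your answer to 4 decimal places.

P(θ) = 1 / (1 + exp(−a(θ − b)))
P_A = 0.5548
P_B = 0.0210
P_A − P_B = 0.5337

0.5337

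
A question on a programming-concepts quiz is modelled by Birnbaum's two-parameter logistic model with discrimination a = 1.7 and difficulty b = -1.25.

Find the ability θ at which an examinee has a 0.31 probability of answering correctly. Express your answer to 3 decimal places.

P(θ) = 1 / (1 + exp(−a(θ − b)))
logit = ln(0.3100/0.6900) = -0.8001
θ = b + logit/(a) = -1.25 + (-0.8001)/1.7000 = -1.7207

-1.721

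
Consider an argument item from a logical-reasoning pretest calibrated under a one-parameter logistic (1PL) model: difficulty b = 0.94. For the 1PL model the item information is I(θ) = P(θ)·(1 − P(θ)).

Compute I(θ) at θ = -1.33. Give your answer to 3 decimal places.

0.085

P = 1/(1+e^{2.2700}) = 0.0936
P(1−P) = 0.0936 × 0.9064 = 0.0849
I = P(1−P) = 0.08487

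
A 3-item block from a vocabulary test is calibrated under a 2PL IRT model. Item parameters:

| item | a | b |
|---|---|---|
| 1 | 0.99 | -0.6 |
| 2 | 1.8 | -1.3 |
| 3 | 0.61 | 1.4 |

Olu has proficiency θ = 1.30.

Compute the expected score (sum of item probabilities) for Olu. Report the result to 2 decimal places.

2.34

P(θ) = 1 / (1 + exp(−a(θ − b)))
P_1 = 1/(1+e^{-1.8810}) = 0.8677
P_2 = 1/(1+e^{-4.6800}) = 0.9908
P_3 = 1/(1+e^{0.0610}) = 0.4848
E[score] = 0.8677 + 0.9908 + 0.4848 = 2.3433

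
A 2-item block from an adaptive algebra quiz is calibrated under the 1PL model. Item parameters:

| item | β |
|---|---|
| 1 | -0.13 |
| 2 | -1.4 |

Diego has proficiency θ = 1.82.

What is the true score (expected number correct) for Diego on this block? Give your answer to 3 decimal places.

P(θ) = 1 / (1 + exp(−(θ − β)))
P_1 = 1/(1+e^{-1.9500}) = 0.8754
P_2 = 1/(1+e^{-3.2200}) = 0.9616
E[score] = 0.8754 + 0.9616 = 1.8370

1.837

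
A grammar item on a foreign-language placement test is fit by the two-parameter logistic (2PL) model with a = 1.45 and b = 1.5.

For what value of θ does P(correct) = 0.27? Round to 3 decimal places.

P(θ) = 1 / (1 + exp(−a(θ − b)))
logit = ln(0.2700/0.7300) = -0.9946
θ = b + logit/(a) = 1.5 + (-0.9946)/1.4500 = 0.8141

0.814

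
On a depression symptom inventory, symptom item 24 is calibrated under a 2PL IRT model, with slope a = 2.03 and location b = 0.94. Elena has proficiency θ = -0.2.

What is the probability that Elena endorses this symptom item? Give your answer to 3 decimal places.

P(θ) = 1 / (1 + exp(−a(θ − b)))
Exponent: 2.03 × (-0.2 − 0.94) = -2.3142
1/(1 + e^{2.3142}) = 0.0900

0.090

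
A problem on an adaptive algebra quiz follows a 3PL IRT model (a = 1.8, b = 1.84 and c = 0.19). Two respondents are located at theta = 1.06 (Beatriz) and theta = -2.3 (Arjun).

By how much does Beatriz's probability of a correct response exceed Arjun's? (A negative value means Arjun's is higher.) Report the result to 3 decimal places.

0.159

P(theta) = c + (1 − c) · 1 / (1 + exp(−a(theta − b)))
P(Beatriz) = 0.3497  [exponent -1.4040]
P(Arjun) = 0.1905  [exponent -7.4520]
Difference = 0.3497 − 0.1905 = 0.1592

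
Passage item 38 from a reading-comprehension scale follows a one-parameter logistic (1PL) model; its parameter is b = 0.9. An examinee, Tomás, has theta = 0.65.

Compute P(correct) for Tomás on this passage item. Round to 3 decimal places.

P(theta) = 1 / (1 + exp(−(theta − b)))
Exponent: (0.65 − 0.9) = -0.2500
1/(1 + e^{0.2500}) = 0.4378
P = 0.4378

0.438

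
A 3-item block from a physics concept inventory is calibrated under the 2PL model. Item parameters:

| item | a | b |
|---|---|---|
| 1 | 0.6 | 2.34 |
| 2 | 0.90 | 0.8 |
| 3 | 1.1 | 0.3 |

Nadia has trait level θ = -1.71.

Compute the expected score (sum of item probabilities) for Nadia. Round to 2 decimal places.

P(θ) = 1 / (1 + exp(−a(θ − b)))
P_1 = 1/(1+e^{2.4300}) = 0.0809
P_2 = 1/(1+e^{2.2590}) = 0.0946
P_3 = 1/(1+e^{2.2110}) = 0.0988
E[score] = 0.0809 + 0.0946 + 0.0988 = 0.2743

0.27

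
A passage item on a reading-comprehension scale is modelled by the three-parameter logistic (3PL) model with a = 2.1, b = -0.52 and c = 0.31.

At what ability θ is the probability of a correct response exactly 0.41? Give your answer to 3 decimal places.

-1.365

P(θ) = c + (1 − c) · 1 / (1 + exp(−a(θ − b)))
Remove guessing floor: (0.41 − 0.31)/(1 − 0.31) = 0.1449
logit = ln(0.1449/0.8551) = -1.7750
θ = b + logit/(a) = -0.52 + (-1.7750)/2.1000 = -1.3652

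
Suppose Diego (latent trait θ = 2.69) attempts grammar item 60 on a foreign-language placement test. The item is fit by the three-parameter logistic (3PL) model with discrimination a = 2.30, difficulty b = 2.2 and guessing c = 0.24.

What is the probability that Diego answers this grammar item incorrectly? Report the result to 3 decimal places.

P(θ) = c + (1 − c) · 1 / (1 + exp(−a(θ − b)))
Exponent: 2.30 × (2.69 − 2.2) = 1.1270
1/(1 + e^{-1.1270}) = 0.7553
P = 0.24 + 0.76 × 0.7553 = 0.8140
P(incorrect) = 1 − 0.8140 = 0.1860

0.186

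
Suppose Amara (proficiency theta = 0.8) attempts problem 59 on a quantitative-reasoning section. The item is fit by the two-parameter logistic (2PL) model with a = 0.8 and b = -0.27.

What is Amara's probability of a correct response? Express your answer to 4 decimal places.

0.7018

P(theta) = 1 / (1 + exp(−a(theta − b)))
Exponent: 0.8 × (0.8 − (-0.27)) = 0.8560
1/(1 + e^{-0.8560}) = 0.7018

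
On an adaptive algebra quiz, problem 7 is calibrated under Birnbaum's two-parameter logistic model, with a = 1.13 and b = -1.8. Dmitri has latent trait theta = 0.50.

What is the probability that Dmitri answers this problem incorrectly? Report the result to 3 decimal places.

0.069

P(theta) = 1 / (1 + exp(−a(theta − b)))
Exponent: 1.13 × (0.50 − (-1.8)) = 2.5990
1/(1 + e^{-2.5990}) = 0.9308
P(incorrect) = 1 − 0.9308 = 0.0692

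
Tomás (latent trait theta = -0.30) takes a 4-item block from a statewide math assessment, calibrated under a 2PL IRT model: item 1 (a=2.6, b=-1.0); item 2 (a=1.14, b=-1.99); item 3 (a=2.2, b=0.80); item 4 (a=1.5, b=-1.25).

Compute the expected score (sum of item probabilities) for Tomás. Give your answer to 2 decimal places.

2.62

P(theta) = 1 / (1 + exp(−a(theta − b)))
P_1 = 1/(1+e^{-1.8200}) = 0.8606
P_2 = 1/(1+e^{-1.9266}) = 0.8729
P_3 = 1/(1+e^{2.4200}) = 0.0817
P_4 = 1/(1+e^{-1.4250}) = 0.8061
E[score] = 0.8606 + 0.8729 + 0.0817 + 0.8061 = 2.6212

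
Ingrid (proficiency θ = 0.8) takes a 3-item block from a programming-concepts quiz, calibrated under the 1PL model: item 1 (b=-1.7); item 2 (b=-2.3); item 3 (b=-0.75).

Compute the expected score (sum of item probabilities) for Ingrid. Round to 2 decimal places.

P(θ) = 1 / (1 + exp(−(θ − b)))
P_1 = 1/(1+e^{-2.5000}) = 0.9241
P_2 = 1/(1+e^{-3.1000}) = 0.9569
P_3 = 1/(1+e^{-1.5500}) = 0.8249
E[score] = 0.9241 + 0.9569 + 0.8249 = 2.7059

2.71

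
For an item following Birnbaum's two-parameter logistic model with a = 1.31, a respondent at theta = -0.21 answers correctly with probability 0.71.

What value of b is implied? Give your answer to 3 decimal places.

P(theta) = 1 / (1 + exp(−a(theta − b)))
logit(0.71) = ln(0.71/0.29) = 0.8954
b = theta − logit/(a) = -0.21 − 0.8954/1.3100 = -0.8935

-0.893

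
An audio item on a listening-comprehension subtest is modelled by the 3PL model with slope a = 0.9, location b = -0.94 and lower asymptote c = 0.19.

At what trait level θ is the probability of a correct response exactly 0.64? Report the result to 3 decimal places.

-0.692

P(θ) = c + (1 − c) · 1 / (1 + exp(−a(θ − b)))
Remove guessing floor: (0.64 − 0.19)/(1 − 0.19) = 0.5556
logit = ln(0.5556/0.4444) = 0.2231
θ = b + logit/(a) = -0.94 + 0.2231/0.9000 = -0.6921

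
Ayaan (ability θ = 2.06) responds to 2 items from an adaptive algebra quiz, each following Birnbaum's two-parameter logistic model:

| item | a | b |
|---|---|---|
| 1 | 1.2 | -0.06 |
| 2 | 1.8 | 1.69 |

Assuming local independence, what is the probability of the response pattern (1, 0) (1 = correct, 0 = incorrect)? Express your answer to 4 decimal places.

0.3147

P(θ) = 1 / (1 + exp(−a(θ − b)))
P_1 = 1/(1+e^{-2.5440}) = 0.9272
P_2 = 1/(1+e^{-0.6660}) = 0.6606
L = P_1 × (1−P_2) = 0.9272 × 0.3394 = 0.31467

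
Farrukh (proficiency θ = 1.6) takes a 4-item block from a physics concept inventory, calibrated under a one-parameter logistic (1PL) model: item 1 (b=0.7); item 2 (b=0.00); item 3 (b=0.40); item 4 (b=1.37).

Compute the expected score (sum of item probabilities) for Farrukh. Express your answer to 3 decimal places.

2.869

P(θ) = 1 / (1 + exp(−(θ − b)))
P_1 = 1/(1+e^{-0.9000}) = 0.7109
P_2 = 1/(1+e^{-1.6000}) = 0.8320
P_3 = 1/(1+e^{-1.2000}) = 0.7685
P_4 = 1/(1+e^{-0.2300}) = 0.5572
E[score] = 0.7109 + 0.8320 + 0.7685 + 0.5572 = 2.8687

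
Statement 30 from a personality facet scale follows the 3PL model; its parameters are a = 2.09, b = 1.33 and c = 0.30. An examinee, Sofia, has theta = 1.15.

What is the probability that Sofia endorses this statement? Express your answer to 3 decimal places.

P(theta) = c + (1 − c) · 1 / (1 + exp(−a(theta − b)))
Exponent: 2.09 × (1.15 − 1.33) = -0.3762
1/(1 + e^{0.3762}) = 0.4070
P = 0.30 + 0.70 × 0.4070 = 0.5849

0.585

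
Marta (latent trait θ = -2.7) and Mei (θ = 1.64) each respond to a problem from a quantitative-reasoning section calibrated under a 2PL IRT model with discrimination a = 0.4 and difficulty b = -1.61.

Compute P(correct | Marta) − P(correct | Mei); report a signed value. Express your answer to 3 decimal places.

P(θ) = 1 / (1 + exp(−a(θ − b)))
P(Marta) = 0.3927  [exponent -0.4360]
P(Mei) = 0.7858  [exponent 1.3000]
Difference = 0.3927 − 0.7858 = -0.3931

-0.393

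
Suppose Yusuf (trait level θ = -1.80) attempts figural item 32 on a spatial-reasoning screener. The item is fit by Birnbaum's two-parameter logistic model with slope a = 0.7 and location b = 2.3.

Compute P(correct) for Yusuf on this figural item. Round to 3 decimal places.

P(θ) = 1 / (1 + exp(−a(θ − b)))
Exponent: 0.7 × (-1.80 − 2.3) = -2.8700
1/(1 + e^{2.8700}) = 0.0537

0.054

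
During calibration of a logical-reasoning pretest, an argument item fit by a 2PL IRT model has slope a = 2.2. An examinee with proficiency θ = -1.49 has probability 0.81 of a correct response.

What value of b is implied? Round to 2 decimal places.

P(θ) = 1 / (1 + exp(−a(θ − b)))
logit(0.81) = ln(0.81/0.19) = 1.4500
b = θ − logit/(a) = -1.49 − 1.4500/2.2000 = -2.1491

-2.15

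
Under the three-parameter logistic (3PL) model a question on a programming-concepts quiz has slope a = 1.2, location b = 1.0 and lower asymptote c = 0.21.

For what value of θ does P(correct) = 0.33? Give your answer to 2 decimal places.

P(θ) = c + (1 − c) · 1 / (1 + exp(−a(θ − b)))
Remove guessing floor: (0.33 − 0.21)/(1 − 0.21) = 0.1519
logit = ln(0.1519/0.8481) = -1.7198
θ = b + logit/(a) = 1.0 + (-1.7198)/1.2000 = -0.4332

-0.43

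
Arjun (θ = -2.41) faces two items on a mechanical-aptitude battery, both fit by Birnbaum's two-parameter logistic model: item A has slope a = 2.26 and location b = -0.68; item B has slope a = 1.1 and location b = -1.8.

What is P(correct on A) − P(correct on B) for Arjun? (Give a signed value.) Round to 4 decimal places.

-0.3186

P(θ) = 1 / (1 + exp(−a(θ − b)))
P_A = 0.0197
P_B = 0.3383
P_A − P_B = -0.3186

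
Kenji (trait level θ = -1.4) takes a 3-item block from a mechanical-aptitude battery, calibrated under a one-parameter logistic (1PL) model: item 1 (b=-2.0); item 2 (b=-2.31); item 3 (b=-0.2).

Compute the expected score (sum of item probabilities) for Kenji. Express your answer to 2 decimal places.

1.59

P(θ) = 1 / (1 + exp(−(θ − b)))
P_1 = 1/(1+e^{-0.6000}) = 0.6457
P_2 = 1/(1+e^{-0.9100}) = 0.7130
P_3 = 1/(1+e^{1.2000}) = 0.2315
E[score] = 0.6457 + 0.7130 + 0.2315 = 1.5901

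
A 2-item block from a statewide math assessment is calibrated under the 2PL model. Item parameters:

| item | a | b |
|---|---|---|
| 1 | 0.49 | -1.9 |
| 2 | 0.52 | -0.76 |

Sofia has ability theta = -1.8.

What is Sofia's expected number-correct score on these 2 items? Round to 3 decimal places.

P(theta) = 1 / (1 + exp(−a(theta − b)))
P_1 = 1/(1+e^{-0.0490}) = 0.5122
P_2 = 1/(1+e^{0.5408}) = 0.3680
E[score] = 0.5122 + 0.3680 = 0.8802

0.880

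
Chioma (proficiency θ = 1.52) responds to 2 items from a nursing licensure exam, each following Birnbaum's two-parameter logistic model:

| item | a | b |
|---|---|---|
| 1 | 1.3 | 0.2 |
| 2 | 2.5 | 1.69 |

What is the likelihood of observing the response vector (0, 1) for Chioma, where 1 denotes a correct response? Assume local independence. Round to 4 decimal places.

0.0602

P(θ) = 1 / (1 + exp(−a(θ − b)))
P_1 = 1/(1+e^{-1.7160}) = 0.8476
P_2 = 1/(1+e^{0.4250}) = 0.3953
L = (1−P_1) × P_2 = 0.1524 × 0.3953 = 0.06024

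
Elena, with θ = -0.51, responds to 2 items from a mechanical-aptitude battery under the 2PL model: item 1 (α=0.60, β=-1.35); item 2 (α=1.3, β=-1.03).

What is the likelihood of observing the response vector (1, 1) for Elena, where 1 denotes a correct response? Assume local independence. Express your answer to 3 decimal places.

P(θ) = 1 / (1 + exp(−α(θ − β)))
P_1 = 1/(1+e^{-0.5040}) = 0.6234
P_2 = 1/(1+e^{-0.6760}) = 0.6628
L = P_1 × P_2 = 0.6234 × 0.6628 = 0.41322

0.413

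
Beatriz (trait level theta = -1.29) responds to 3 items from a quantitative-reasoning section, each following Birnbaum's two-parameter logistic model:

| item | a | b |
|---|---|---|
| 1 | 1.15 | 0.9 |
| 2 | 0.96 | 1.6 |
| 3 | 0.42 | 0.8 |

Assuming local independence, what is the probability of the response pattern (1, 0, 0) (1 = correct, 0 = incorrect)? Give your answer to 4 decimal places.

P(theta) = 1 / (1 + exp(−a(theta − b)))
P_1 = 1/(1+e^{2.5185}) = 0.0746
P_2 = 1/(1+e^{2.7744}) = 0.0587
P_3 = 1/(1+e^{0.8778}) = 0.2936
L = P_1 × (1−P_2) × (1−P_3) = 0.0746 × 0.9413 × 0.7064 = 0.04958

0.0496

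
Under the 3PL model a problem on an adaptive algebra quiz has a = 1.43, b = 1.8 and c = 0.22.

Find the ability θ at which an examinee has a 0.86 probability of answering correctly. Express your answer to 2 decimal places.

2.86

P(θ) = c + (1 − c) · 1 / (1 + exp(−a(θ − b)))
Remove guessing floor: (0.86 − 0.22)/(1 − 0.22) = 0.8205
logit = ln(0.8205/0.1795) = 1.5198
θ = b + logit/(a) = 1.8 + 1.5198/1.4300 = 2.8628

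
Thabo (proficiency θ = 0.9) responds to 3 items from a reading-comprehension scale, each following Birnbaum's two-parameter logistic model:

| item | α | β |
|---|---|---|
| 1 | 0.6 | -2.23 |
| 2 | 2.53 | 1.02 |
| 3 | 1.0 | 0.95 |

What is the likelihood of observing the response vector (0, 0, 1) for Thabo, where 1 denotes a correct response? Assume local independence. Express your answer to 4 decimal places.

P(θ) = 1 / (1 + exp(−α(θ − β)))
P_1 = 1/(1+e^{-1.8780}) = 0.8674
P_2 = 1/(1+e^{0.3036}) = 0.4247
P_3 = 1/(1+e^{0.0500}) = 0.4875
L = (1−P_1) × (1−P_2) × P_3 = 0.1326 × 0.5753 × 0.4875 = 0.03720

0.0372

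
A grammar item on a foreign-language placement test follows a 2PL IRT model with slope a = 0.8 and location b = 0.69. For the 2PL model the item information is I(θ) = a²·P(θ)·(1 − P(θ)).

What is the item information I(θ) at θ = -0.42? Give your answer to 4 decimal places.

P = 1/(1+e^{0.8880}) = 0.2915
P(1−P) = 0.2915 × 0.7085 = 0.2065
I = a² × P(1−P) = 0.8² × 0.2065 = 0.13218

0.1322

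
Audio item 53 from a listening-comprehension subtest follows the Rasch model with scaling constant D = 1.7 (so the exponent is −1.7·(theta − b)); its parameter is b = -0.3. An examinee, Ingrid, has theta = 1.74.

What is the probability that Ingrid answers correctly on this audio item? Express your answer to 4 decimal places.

0.9698

P(theta) = 1 / (1 + exp(−D·(theta − b)))
Exponent: 1.7 × (1.74 − (-0.3)) = 3.4680
1/(1 + e^{-3.4680}) = 0.9698
P = 0.9698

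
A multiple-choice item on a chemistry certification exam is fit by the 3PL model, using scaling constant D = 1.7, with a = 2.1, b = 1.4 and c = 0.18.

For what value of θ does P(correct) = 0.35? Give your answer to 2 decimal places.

P(θ) = c + (1 − c) · 1 / (1 + exp(−D·a(θ − b)))
Remove guessing floor: (0.35 − 0.18)/(1 − 0.18) = 0.2073
logit = ln(0.2073/0.7927) = -1.3412
θ = b + logit/(1.7·a) = 1.4 + (-1.3412)/3.5700 = 1.0243

1.02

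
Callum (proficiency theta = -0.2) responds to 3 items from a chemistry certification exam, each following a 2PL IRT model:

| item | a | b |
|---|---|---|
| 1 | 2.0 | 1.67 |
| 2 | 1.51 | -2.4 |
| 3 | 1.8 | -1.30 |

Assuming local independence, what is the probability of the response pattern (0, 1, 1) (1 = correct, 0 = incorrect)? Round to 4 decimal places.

P(theta) = 1 / (1 + exp(−a(theta − b)))
P_1 = 1/(1+e^{3.7400}) = 0.0232
P_2 = 1/(1+e^{-3.3220}) = 0.9652
P_3 = 1/(1+e^{-1.9800}) = 0.8787
L = (1−P_1) × P_2 × P_3 = 0.9768 × 0.9652 × 0.8787 = 0.82840

0.8284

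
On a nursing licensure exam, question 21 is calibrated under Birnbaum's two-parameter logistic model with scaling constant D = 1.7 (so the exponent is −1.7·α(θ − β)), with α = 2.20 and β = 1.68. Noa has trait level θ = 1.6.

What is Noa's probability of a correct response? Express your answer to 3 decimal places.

0.426

P(θ) = 1 / (1 + exp(−D·α(θ − β)))
Exponent: 1.7 × 2.20 × (1.6 − 1.68) = -0.2992
1/(1 + e^{0.2992}) = 0.4258
P = 0.4258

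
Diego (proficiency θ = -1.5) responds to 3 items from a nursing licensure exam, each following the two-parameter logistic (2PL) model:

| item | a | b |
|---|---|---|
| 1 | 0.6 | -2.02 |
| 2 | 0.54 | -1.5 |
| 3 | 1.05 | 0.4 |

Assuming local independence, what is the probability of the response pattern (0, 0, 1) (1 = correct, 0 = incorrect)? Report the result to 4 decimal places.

0.0253

P(θ) = 1 / (1 + exp(−a(θ − b)))
P_1 = 1/(1+e^{-0.3120}) = 0.5774
P_2 = 1/(1+e^{0.0000}) = 0.5000
P_3 = 1/(1+e^{1.9950}) = 0.1197
L = (1−P_1) × (1−P_2) × P_3 = 0.4226 × 0.5000 × 0.1197 = 0.02530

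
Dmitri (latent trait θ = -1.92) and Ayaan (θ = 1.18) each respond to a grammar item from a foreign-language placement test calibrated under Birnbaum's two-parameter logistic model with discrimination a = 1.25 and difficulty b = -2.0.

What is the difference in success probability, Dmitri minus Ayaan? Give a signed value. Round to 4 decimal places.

-0.4566

P(θ) = 1 / (1 + exp(−a(θ − b)))
P(Dmitri) = 0.5250  [exponent 0.1000]
P(Ayaan) = 0.9816  [exponent 3.9750]
Difference = 0.5250 − 0.9816 = -0.4566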